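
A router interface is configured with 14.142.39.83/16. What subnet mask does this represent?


/16 means 16 network bits, 16 host bits
Binary: 11111111111111110000000000000000
Mask: 255.255.0.0


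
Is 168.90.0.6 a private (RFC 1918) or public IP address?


RFC 1918 private ranges:
  10.0.0.0/8 (10.0.0.0 - 10.255.255.255)
  172.16.0.0/12 (172.16.0.0 - 172.31.255.255)
  192.168.0.0/16 (192.168.0.0 - 192.168.255.255)
Public (not in any RFC 1918 range)


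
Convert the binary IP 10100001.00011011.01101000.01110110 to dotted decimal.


10100001 = 161
00011011 = 27
01101000 = 104
01110110 = 118
IP: 161.27.104.118


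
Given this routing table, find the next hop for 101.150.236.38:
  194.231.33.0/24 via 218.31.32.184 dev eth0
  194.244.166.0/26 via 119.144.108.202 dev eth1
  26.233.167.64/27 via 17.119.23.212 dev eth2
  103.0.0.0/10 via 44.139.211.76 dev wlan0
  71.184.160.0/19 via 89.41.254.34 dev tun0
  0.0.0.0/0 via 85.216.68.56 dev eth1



Longest prefix match for 101.150.236.38:
  /24 194.231.33.0: no
  /26 194.244.166.0: no
  /27 26.233.167.64: no
  /10 103.0.0.0: no
  /19 71.184.160.0: no
  /0 0.0.0.0: MATCH
Selected: next-hop 85.216.68.56 via eth1 (matched /0)


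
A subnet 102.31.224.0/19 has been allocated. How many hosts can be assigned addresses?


Host bits = 32 - 19 = 13
Total addresses = 2^13 = 8192
Usable = total - 2 (network and broadcast)
Usable hosts: 8190


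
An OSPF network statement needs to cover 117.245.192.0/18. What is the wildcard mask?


Subnet mask: 255.255.192.0
Wildcard = 255.255.255.255 - subnet mask
255 - 255 = 0
255 - 255 = 0
255 - 192 = 63
255 - 0 = 255
Wildcard: 0.0.63.255


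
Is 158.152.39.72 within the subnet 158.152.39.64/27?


Subnet network: 158.152.39.64
Test IP AND mask: 158.152.39.64
Yes, 158.152.39.72 is in 158.152.39.64/27


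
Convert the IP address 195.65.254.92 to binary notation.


195 = 11000011
65 = 01000001
254 = 11111110
92 = 01011100
Binary: 11000011.01000001.11111110.01011100


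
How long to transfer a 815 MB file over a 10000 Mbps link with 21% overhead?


Effective throughput = 10000 * (1 - 21/100) = 7900 Mbps
File size in Mb = 815 * 8 = 6520 Mb
Time = 6520 / 7900
Time = 0.8253 seconds


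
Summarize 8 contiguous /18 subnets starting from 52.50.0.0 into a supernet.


Original prefix: /18
Number of subnets: 8 = 2^3
New prefix = 18 - 3 = 15
Supernet: 52.50.0.0/15


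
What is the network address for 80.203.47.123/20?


IP:   01010000.11001011.00101111.01111011
Mask: 11111111.11111111.11110000.00000000
AND operation:
Net:  01010000.11001011.00100000.00000000
Network: 80.203.32.0/20


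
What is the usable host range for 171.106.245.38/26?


Network: 171.106.245.0
Broadcast: 171.106.245.63
First usable = network + 1
Last usable = broadcast - 1
Range: 171.106.245.1 to 171.106.245.62


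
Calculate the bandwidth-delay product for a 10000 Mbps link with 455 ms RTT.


BDP = bandwidth * RTT
= 10000 Mbps * 455 ms
= 10000 * 1e6 * 455 / 1000 bits
= 4550000000 bits
= 568750000 bytes
= 555419.9219 KB
BDP = 4550000000 bits (568750000 bytes)


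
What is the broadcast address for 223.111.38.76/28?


Network: 223.111.38.64/28
Host bits = 4
Set all host bits to 1:
Broadcast: 223.111.38.79


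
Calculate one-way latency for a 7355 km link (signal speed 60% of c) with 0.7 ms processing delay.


Speed = 0.6 * 3e5 km/s = 180000 km/s
Propagation delay = 7355 / 180000 = 0.0409 s = 40.8611 ms
Processing delay = 0.7 ms
Total one-way latency = 41.5611 ms


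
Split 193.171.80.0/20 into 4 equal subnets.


New prefix = 20 + 2 = 22
Each subnet has 1024 addresses
  193.171.80.0/22
  193.171.84.0/22
  193.171.88.0/22
  193.171.92.0/22
Subnets: 193.171.80.0/22, 193.171.84.0/22, 193.171.88.0/22, 193.171.92.0/22


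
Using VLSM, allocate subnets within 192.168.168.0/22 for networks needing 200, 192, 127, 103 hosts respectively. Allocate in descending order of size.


200 hosts -> /24 (254 usable): 192.168.168.0/24
192 hosts -> /24 (254 usable): 192.168.169.0/24
127 hosts -> /24 (254 usable): 192.168.170.0/24
103 hosts -> /25 (126 usable): 192.168.171.0/25
Allocation: 192.168.168.0/24 (200 hosts, 254 usable); 192.168.169.0/24 (192 hosts, 254 usable); 192.168.170.0/24 (127 hosts, 254 usable); 192.168.171.0/25 (103 hosts, 126 usable)


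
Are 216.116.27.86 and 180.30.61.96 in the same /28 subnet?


Mask: 255.255.255.240
216.116.27.86 AND mask = 216.116.27.80
180.30.61.96 AND mask = 180.30.61.96
No, different subnets (216.116.27.80 vs 180.30.61.96)


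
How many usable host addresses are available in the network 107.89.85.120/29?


Host bits = 32 - 29 = 3
Total addresses = 2^3 = 8
Usable = total - 2 (network and broadcast)
Usable hosts: 6


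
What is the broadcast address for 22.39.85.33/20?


Network: 22.39.80.0/20
Host bits = 12
Set all host bits to 1:
Broadcast: 22.39.95.255


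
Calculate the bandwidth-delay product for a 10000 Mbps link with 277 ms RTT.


BDP = bandwidth * RTT
= 10000 Mbps * 277 ms
= 10000 * 1e6 * 277 / 1000 bits
= 2770000000 bits
= 346250000 bytes
= 338134.7656 KB
BDP = 2770000000 bits (346250000 bytes)


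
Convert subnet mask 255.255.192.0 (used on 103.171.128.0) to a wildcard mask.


Subnet mask: 255.255.192.0
Wildcard = 255.255.255.255 - subnet mask
255 - 255 = 0
255 - 255 = 0
255 - 192 = 63
255 - 0 = 255
Wildcard: 0.0.63.255


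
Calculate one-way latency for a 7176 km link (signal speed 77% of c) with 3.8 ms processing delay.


Speed = 0.77 * 3e5 km/s = 231000 km/s
Propagation delay = 7176 / 231000 = 0.0311 s = 31.0649 ms
Processing delay = 3.8 ms
Total one-way latency = 34.8649 ms


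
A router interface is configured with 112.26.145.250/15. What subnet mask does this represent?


/15 means 15 network bits, 17 host bits
Binary: 11111111111111100000000000000000
Mask: 255.254.0.0


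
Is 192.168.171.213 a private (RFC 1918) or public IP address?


RFC 1918 private ranges:
  10.0.0.0/8 (10.0.0.0 - 10.255.255.255)
  172.16.0.0/12 (172.16.0.0 - 172.31.255.255)
  192.168.0.0/16 (192.168.0.0 - 192.168.255.255)
Private (in 192.168.0.0/16)


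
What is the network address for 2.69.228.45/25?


IP:   00000010.01000101.11100100.00101101
Mask: 11111111.11111111.11111111.10000000
AND operation:
Net:  00000010.01000101.11100100.00000000
Network: 2.69.228.0/25


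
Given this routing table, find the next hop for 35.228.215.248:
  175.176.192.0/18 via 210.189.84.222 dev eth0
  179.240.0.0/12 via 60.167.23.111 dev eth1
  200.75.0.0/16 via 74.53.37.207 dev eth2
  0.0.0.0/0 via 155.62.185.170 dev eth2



Longest prefix match for 35.228.215.248:
  /18 175.176.192.0: no
  /12 179.240.0.0: no
  /16 200.75.0.0: no
  /0 0.0.0.0: MATCH
Selected: next-hop 155.62.185.170 via eth2 (matched /0)


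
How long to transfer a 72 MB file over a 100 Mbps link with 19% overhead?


Effective throughput = 100 * (1 - 19/100) = 81 Mbps
File size in Mb = 72 * 8 = 576 Mb
Time = 576 / 81
Time = 7.1111 seconds


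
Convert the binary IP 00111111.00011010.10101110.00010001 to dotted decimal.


00111111 = 63
00011010 = 26
10101110 = 174
00010001 = 17
IP: 63.26.174.17


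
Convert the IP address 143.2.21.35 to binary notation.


143 = 10001111
2 = 00000010
21 = 00010101
35 = 00100011
Binary: 10001111.00000010.00010101.00100011


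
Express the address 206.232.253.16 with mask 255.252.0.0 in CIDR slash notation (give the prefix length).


Binary: 11111111.11111100.00000000.00000000
Count leading 1s
Prefix: /14


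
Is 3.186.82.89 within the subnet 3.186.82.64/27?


Subnet network: 3.186.82.64
Test IP AND mask: 3.186.82.64
Yes, 3.186.82.89 is in 3.186.82.64/27


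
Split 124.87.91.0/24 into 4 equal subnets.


New prefix = 24 + 2 = 26
Each subnet has 64 addresses
  124.87.91.0/26
  124.87.91.64/26
  124.87.91.128/26
  124.87.91.192/26
Subnets: 124.87.91.0/26, 124.87.91.64/26, 124.87.91.128/26, 124.87.91.192/26


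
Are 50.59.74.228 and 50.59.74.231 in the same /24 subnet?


Mask: 255.255.255.0
50.59.74.228 AND mask = 50.59.74.0
50.59.74.231 AND mask = 50.59.74.0
Yes, same subnet (50.59.74.0)


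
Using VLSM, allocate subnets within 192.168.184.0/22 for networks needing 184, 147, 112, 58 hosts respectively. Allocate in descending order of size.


184 hosts -> /24 (254 usable): 192.168.184.0/24
147 hosts -> /24 (254 usable): 192.168.185.0/24
112 hosts -> /25 (126 usable): 192.168.186.0/25
58 hosts -> /26 (62 usable): 192.168.186.128/26
Allocation: 192.168.184.0/24 (184 hosts, 254 usable); 192.168.185.0/24 (147 hosts, 254 usable); 192.168.186.0/25 (112 hosts, 126 usable); 192.168.186.128/26 (58 hosts, 62 usable)


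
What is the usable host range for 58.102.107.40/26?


Network: 58.102.107.0
Broadcast: 58.102.107.63
First usable = network + 1
Last usable = broadcast - 1
Range: 58.102.107.1 to 58.102.107.62


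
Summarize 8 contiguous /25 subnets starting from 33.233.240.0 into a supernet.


Original prefix: /25
Number of subnets: 8 = 2^3
New prefix = 25 - 3 = 22
Supernet: 33.233.240.0/22


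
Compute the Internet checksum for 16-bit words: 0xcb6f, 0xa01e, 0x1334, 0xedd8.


Sum all words (with carry folding):
+ 0xcb6f = 0xcb6f
+ 0xa01e = 0x6b8e
+ 0x1334 = 0x7ec2
+ 0xedd8 = 0x6c9b
One's complement: ~0x6c9b
Checksum = 0x9364


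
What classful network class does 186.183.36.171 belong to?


First octet: 186
Binary: 10111010
10xxxxxx -> Class B (128-191)
Class B, default mask 255.255.0.0 (/16)


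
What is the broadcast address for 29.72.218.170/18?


Network: 29.72.192.0/18
Host bits = 14
Set all host bits to 1:
Broadcast: 29.72.255.255


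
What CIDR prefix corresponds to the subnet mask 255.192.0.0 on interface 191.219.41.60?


Binary: 11111111.11000000.00000000.00000000
Count leading 1s
Prefix: /10


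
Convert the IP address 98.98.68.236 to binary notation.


98 = 01100010
98 = 01100010
68 = 01000100
236 = 11101100
Binary: 01100010.01100010.01000100.11101100


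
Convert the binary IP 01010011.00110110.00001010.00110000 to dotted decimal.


01010011 = 83
00110110 = 54
00001010 = 10
00110000 = 48
IP: 83.54.10.48


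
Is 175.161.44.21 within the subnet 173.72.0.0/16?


Subnet network: 173.72.0.0
Test IP AND mask: 175.161.0.0
No, 175.161.44.21 is not in 173.72.0.0/16


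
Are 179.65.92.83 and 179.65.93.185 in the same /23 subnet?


Mask: 255.255.254.0
179.65.92.83 AND mask = 179.65.92.0
179.65.93.185 AND mask = 179.65.92.0
Yes, same subnet (179.65.92.0)


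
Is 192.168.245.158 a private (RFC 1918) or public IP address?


RFC 1918 private ranges:
  10.0.0.0/8 (10.0.0.0 - 10.255.255.255)
  172.16.0.0/12 (172.16.0.0 - 172.31.255.255)
  192.168.0.0/16 (192.168.0.0 - 192.168.255.255)
Private (in 192.168.0.0/16)


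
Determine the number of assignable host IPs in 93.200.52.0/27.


Host bits = 32 - 27 = 5
Total addresses = 2^5 = 32
Usable = total - 2 (network and broadcast)
Usable hosts: 30


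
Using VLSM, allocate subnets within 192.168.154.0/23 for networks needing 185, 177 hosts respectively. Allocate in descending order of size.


185 hosts -> /24 (254 usable): 192.168.154.0/24
177 hosts -> /24 (254 usable): 192.168.155.0/24
Allocation: 192.168.154.0/24 (185 hosts, 254 usable); 192.168.155.0/24 (177 hosts, 254 usable)


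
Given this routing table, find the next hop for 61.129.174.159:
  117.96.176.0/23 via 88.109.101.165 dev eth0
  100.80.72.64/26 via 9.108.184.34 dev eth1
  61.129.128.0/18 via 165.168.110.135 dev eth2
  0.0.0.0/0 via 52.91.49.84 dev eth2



Longest prefix match for 61.129.174.159:
  /23 117.96.176.0: no
  /26 100.80.72.64: no
  /18 61.129.128.0: MATCH
  /0 0.0.0.0: MATCH
Selected: next-hop 165.168.110.135 via eth2 (matched /18)


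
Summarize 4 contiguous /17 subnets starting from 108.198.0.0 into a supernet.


Original prefix: /17
Number of subnets: 4 = 2^2
New prefix = 17 - 2 = 15
Supernet: 108.198.0.0/15


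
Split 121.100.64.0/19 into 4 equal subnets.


New prefix = 19 + 2 = 21
Each subnet has 2048 addresses
  121.100.64.0/21
  121.100.72.0/21
  121.100.80.0/21
  121.100.88.0/21
Subnets: 121.100.64.0/21, 121.100.72.0/21, 121.100.80.0/21, 121.100.88.0/21


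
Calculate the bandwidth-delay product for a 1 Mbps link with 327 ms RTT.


BDP = bandwidth * RTT
= 1 Mbps * 327 ms
= 1 * 1e6 * 327 / 1000 bits
= 327000 bits
= 40875 bytes
= 39.917 KB
BDP = 327000 bits (40875 bytes)


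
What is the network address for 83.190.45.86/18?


IP:   01010011.10111110.00101101.01010110
Mask: 11111111.11111111.11000000.00000000
AND operation:
Net:  01010011.10111110.00000000.00000000
Network: 83.190.0.0/18


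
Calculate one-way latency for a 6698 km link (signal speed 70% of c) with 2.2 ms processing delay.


Speed = 0.7 * 3e5 km/s = 210000 km/s
Propagation delay = 6698 / 210000 = 0.0319 s = 31.8952 ms
Processing delay = 2.2 ms
Total one-way latency = 34.0952 ms


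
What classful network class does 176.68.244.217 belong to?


First octet: 176
Binary: 10110000
10xxxxxx -> Class B (128-191)
Class B, default mask 255.255.0.0 (/16)


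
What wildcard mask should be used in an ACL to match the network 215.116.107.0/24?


Subnet mask: 255.255.255.0
Wildcard = 255.255.255.255 - subnet mask
255 - 255 = 0
255 - 255 = 0
255 - 255 = 0
255 - 0 = 255
Wildcard: 0.0.0.255


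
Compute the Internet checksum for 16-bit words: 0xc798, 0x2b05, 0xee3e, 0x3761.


Sum all words (with carry folding):
+ 0xc798 = 0xc798
+ 0x2b05 = 0xf29d
+ 0xee3e = 0xe0dc
+ 0x3761 = 0x183e
One's complement: ~0x183e
Checksum = 0xe7c1


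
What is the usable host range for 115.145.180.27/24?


Network: 115.145.180.0
Broadcast: 115.145.180.255
First usable = network + 1
Last usable = broadcast - 1
Range: 115.145.180.1 to 115.145.180.254


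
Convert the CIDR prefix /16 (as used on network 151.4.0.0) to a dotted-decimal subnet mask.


/16 means 16 network bits, 16 host bits
Binary: 11111111111111110000000000000000
Mask: 255.255.0.0


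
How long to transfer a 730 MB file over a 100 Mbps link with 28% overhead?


Effective throughput = 100 * (1 - 28/100) = 72 Mbps
File size in Mb = 730 * 8 = 5840 Mb
Time = 5840 / 72
Time = 81.1111 seconds


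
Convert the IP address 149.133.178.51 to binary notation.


149 = 10010101
133 = 10000101
178 = 10110010
51 = 00110011
Binary: 10010101.10000101.10110010.00110011


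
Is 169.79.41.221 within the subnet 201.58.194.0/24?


Subnet network: 201.58.194.0
Test IP AND mask: 169.79.41.0
No, 169.79.41.221 is not in 201.58.194.0/24


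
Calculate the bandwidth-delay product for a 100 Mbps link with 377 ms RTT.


BDP = bandwidth * RTT
= 100 Mbps * 377 ms
= 100 * 1e6 * 377 / 1000 bits
= 37700000 bits
= 4712500 bytes
= 4602.0508 KB
BDP = 37700000 bits (4712500 bytes)


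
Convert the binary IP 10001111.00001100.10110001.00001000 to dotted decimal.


10001111 = 143
00001100 = 12
10110001 = 177
00001000 = 8
IP: 143.12.177.8


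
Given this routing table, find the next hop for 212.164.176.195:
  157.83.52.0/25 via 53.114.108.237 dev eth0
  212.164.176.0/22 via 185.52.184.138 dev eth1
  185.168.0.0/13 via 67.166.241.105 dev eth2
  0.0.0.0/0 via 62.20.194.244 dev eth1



Longest prefix match for 212.164.176.195:
  /25 157.83.52.0: no
  /22 212.164.176.0: MATCH
  /13 185.168.0.0: no
  /0 0.0.0.0: MATCH
Selected: next-hop 185.52.184.138 via eth1 (matched /22)


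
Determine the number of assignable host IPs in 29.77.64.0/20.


Host bits = 32 - 20 = 12
Total addresses = 2^12 = 4096
Usable = total - 2 (network and broadcast)
Usable hosts: 4094


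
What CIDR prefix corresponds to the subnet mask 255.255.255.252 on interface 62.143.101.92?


Binary: 11111111.11111111.11111111.11111100
Count leading 1s
Prefix: /30


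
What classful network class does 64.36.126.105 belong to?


First octet: 64
Binary: 01000000
0xxxxxxx -> Class A (1-126)
Class A, default mask 255.0.0.0 (/8)


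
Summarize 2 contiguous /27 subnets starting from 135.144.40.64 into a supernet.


Original prefix: /27
Number of subnets: 2 = 2^1
New prefix = 27 - 1 = 26
Supernet: 135.144.40.64/26


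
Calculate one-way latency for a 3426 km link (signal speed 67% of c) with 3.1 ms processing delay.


Speed = 0.67 * 3e5 km/s = 201000 km/s
Propagation delay = 3426 / 201000 = 0.017 s = 17.0448 ms
Processing delay = 3.1 ms
Total one-way latency = 20.1448 ms


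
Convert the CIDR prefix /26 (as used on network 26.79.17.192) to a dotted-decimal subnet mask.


/26 means 26 network bits, 6 host bits
Binary: 11111111111111111111111111000000
Mask: 255.255.255.192


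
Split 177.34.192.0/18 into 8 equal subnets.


New prefix = 18 + 3 = 21
Each subnet has 2048 addresses
  177.34.192.0/21
  177.34.200.0/21
  177.34.208.0/21
  177.34.216.0/21
  177.34.224.0/21
  177.34.232.0/21
  177.34.240.0/21
  177.34.248.0/21
Subnets: 177.34.192.0/21, 177.34.200.0/21, 177.34.208.0/21, 177.34.216.0/21, 177.34.224.0/21, 177.34.232.0/21, 177.34.240.0/21, 177.34.248.0/21


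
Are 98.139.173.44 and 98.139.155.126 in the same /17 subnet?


Mask: 255.255.128.0
98.139.173.44 AND mask = 98.139.128.0
98.139.155.126 AND mask = 98.139.128.0
Yes, same subnet (98.139.128.0)


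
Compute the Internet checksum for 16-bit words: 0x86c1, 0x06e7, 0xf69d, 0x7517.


Sum all words (with carry folding):
+ 0x86c1 = 0x86c1
+ 0x06e7 = 0x8da8
+ 0xf69d = 0x8446
+ 0x7517 = 0xf95d
One's complement: ~0xf95d
Checksum = 0x06a2


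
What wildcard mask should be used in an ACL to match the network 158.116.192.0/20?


Subnet mask: 255.255.240.0
Wildcard = 255.255.255.255 - subnet mask
255 - 255 = 0
255 - 255 = 0
255 - 240 = 15
255 - 0 = 255
Wildcard: 0.0.15.255


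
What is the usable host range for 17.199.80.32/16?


Network: 17.199.0.0
Broadcast: 17.199.255.255
First usable = network + 1
Last usable = broadcast - 1
Range: 17.199.0.1 to 17.199.255.254


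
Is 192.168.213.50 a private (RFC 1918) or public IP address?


RFC 1918 private ranges:
  10.0.0.0/8 (10.0.0.0 - 10.255.255.255)
  172.16.0.0/12 (172.16.0.0 - 172.31.255.255)
  192.168.0.0/16 (192.168.0.0 - 192.168.255.255)
Private (in 192.168.0.0/16)


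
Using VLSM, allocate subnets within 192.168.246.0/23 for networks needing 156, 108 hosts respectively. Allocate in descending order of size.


156 hosts -> /24 (254 usable): 192.168.246.0/24
108 hosts -> /25 (126 usable): 192.168.247.0/25
Allocation: 192.168.246.0/24 (156 hosts, 254 usable); 192.168.247.0/25 (108 hosts, 126 usable)


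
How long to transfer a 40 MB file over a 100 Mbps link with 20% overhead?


Effective throughput = 100 * (1 - 20/100) = 80 Mbps
File size in Mb = 40 * 8 = 320 Mb
Time = 320 / 80
Time = 4 seconds


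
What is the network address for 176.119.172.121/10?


IP:   10110000.01110111.10101100.01111001
Mask: 11111111.11000000.00000000.00000000
AND operation:
Net:  10110000.01000000.00000000.00000000
Network: 176.64.0.0/10


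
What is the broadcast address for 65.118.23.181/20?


Network: 65.118.16.0/20
Host bits = 12
Set all host bits to 1:
Broadcast: 65.118.31.255


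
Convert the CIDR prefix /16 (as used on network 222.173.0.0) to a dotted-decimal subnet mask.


/16 means 16 network bits, 16 host bits
Binary: 11111111111111110000000000000000
Mask: 255.255.0.0


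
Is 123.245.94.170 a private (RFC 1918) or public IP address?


RFC 1918 private ranges:
  10.0.0.0/8 (10.0.0.0 - 10.255.255.255)
  172.16.0.0/12 (172.16.0.0 - 172.31.255.255)
  192.168.0.0/16 (192.168.0.0 - 192.168.255.255)
Public (not in any RFC 1918 range)


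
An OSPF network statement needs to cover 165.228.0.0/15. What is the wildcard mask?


Subnet mask: 255.254.0.0
Wildcard = 255.255.255.255 - subnet mask
255 - 255 = 0
255 - 254 = 1
255 - 0 = 255
255 - 0 = 255
Wildcard: 0.1.255.255


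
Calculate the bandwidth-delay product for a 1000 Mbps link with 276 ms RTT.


BDP = bandwidth * RTT
= 1000 Mbps * 276 ms
= 1000 * 1e6 * 276 / 1000 bits
= 276000000 bits
= 34500000 bytes
= 33691.4062 KB
BDP = 276000000 bits (34500000 bytes)


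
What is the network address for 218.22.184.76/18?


IP:   11011010.00010110.10111000.01001100
Mask: 11111111.11111111.11000000.00000000
AND operation:
Net:  11011010.00010110.10000000.00000000
Network: 218.22.128.0/18


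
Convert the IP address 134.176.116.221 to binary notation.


134 = 10000110
176 = 10110000
116 = 01110100
221 = 11011101
Binary: 10000110.10110000.01110100.11011101


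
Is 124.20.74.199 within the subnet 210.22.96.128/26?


Subnet network: 210.22.96.128
Test IP AND mask: 124.20.74.192
No, 124.20.74.199 is not in 210.22.96.128/26


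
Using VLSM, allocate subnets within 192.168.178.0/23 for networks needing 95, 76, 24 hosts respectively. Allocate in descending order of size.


95 hosts -> /25 (126 usable): 192.168.178.0/25
76 hosts -> /25 (126 usable): 192.168.178.128/25
24 hosts -> /27 (30 usable): 192.168.179.0/27
Allocation: 192.168.178.0/25 (95 hosts, 126 usable); 192.168.178.128/25 (76 hosts, 126 usable); 192.168.179.0/27 (24 hosts, 30 usable)


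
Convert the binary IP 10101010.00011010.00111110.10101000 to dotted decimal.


10101010 = 170
00011010 = 26
00111110 = 62
10101000 = 168
IP: 170.26.62.168


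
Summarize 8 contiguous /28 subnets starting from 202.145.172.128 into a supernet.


Original prefix: /28
Number of subnets: 8 = 2^3
New prefix = 28 - 3 = 25
Supernet: 202.145.172.128/25


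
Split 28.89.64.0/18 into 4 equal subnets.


New prefix = 18 + 2 = 20
Each subnet has 4096 addresses
  28.89.64.0/20
  28.89.80.0/20
  28.89.96.0/20
  28.89.112.0/20
Subnets: 28.89.64.0/20, 28.89.80.0/20, 28.89.96.0/20, 28.89.112.0/20


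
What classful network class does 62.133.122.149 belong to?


First octet: 62
Binary: 00111110
0xxxxxxx -> Class A (1-126)
Class A, default mask 255.0.0.0 (/8)


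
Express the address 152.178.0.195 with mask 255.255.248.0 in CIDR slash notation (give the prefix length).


Binary: 11111111.11111111.11111000.00000000
Count leading 1s
Prefix: /21


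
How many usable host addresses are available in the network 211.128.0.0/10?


Host bits = 32 - 10 = 22
Total addresses = 2^22 = 4194304
Usable = total - 2 (network and broadcast)
Usable hosts: 4194302


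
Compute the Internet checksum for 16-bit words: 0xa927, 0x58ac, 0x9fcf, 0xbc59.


Sum all words (with carry folding):
+ 0xa927 = 0xa927
+ 0x58ac = 0x01d4
+ 0x9fcf = 0xa1a3
+ 0xbc59 = 0x5dfd
One's complement: ~0x5dfd
Checksum = 0xa202


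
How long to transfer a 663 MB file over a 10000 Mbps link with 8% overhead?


Effective throughput = 10000 * (1 - 8/100) = 9200 Mbps
File size in Mb = 663 * 8 = 5304 Mb
Time = 5304 / 9200
Time = 0.5765 seconds


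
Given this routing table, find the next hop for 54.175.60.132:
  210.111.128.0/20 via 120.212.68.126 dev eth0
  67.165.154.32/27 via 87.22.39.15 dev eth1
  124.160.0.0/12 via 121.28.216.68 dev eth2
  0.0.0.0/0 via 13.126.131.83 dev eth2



Longest prefix match for 54.175.60.132:
  /20 210.111.128.0: no
  /27 67.165.154.32: no
  /12 124.160.0.0: no
  /0 0.0.0.0: MATCH
Selected: next-hop 13.126.131.83 via eth2 (matched /0)


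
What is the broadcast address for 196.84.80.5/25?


Network: 196.84.80.0/25
Host bits = 7
Set all host bits to 1:
Broadcast: 196.84.80.127


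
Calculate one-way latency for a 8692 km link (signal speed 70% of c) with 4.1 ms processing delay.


Speed = 0.7 * 3e5 km/s = 210000 km/s
Propagation delay = 8692 / 210000 = 0.0414 s = 41.3905 ms
Processing delay = 4.1 ms
Total one-way latency = 45.4905 ms


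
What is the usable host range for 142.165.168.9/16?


Network: 142.165.0.0
Broadcast: 142.165.255.255
First usable = network + 1
Last usable = broadcast - 1
Range: 142.165.0.1 to 142.165.255.254


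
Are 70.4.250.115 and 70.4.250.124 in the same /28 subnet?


Mask: 255.255.255.240
70.4.250.115 AND mask = 70.4.250.112
70.4.250.124 AND mask = 70.4.250.112
Yes, same subnet (70.4.250.112)


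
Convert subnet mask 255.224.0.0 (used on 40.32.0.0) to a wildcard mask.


Subnet mask: 255.224.0.0
Wildcard = 255.255.255.255 - subnet mask
255 - 255 = 0
255 - 224 = 31
255 - 0 = 255
255 - 0 = 255
Wildcard: 0.31.255.255


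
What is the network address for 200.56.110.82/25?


IP:   11001000.00111000.01101110.01010010
Mask: 11111111.11111111.11111111.10000000
AND operation:
Net:  11001000.00111000.01101110.00000000
Network: 200.56.110.0/25


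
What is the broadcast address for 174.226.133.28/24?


Network: 174.226.133.0/24
Host bits = 8
Set all host bits to 1:
Broadcast: 174.226.133.255


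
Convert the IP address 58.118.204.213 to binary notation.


58 = 00111010
118 = 01110110
204 = 11001100
213 = 11010101
Binary: 00111010.01110110.11001100.11010101


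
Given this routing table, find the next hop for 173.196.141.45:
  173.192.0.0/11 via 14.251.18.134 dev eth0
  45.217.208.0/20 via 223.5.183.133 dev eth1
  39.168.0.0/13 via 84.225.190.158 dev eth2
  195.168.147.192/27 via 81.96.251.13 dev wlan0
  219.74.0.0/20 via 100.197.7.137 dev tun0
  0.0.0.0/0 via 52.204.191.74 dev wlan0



Longest prefix match for 173.196.141.45:
  /11 173.192.0.0: MATCH
  /20 45.217.208.0: no
  /13 39.168.0.0: no
  /27 195.168.147.192: no
  /20 219.74.0.0: no
  /0 0.0.0.0: MATCH
Selected: next-hop 14.251.18.134 via eth0 (matched /11)


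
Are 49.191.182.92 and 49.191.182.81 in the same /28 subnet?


Mask: 255.255.255.240
49.191.182.92 AND mask = 49.191.182.80
49.191.182.81 AND mask = 49.191.182.80
Yes, same subnet (49.191.182.80)


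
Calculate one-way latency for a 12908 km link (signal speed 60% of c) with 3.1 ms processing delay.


Speed = 0.6 * 3e5 km/s = 180000 km/s
Propagation delay = 12908 / 180000 = 0.0717 s = 71.7111 ms
Processing delay = 3.1 ms
Total one-way latency = 74.8111 ms


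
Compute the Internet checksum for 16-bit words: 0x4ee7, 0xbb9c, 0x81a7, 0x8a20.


Sum all words (with carry folding):
+ 0x4ee7 = 0x4ee7
+ 0xbb9c = 0x0a84
+ 0x81a7 = 0x8c2b
+ 0x8a20 = 0x164c
One's complement: ~0x164c
Checksum = 0xe9b3


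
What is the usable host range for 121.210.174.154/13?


Network: 121.208.0.0
Broadcast: 121.215.255.255
First usable = network + 1
Last usable = broadcast - 1
Range: 121.208.0.1 to 121.215.255.254


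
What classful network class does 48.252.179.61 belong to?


First octet: 48
Binary: 00110000
0xxxxxxx -> Class A (1-126)
Class A, default mask 255.0.0.0 (/8)


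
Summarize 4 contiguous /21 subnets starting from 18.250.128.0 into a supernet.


Original prefix: /21
Number of subnets: 4 = 2^2
New prefix = 21 - 2 = 19
Supernet: 18.250.128.0/19


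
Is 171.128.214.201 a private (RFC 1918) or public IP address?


RFC 1918 private ranges:
  10.0.0.0/8 (10.0.0.0 - 10.255.255.255)
  172.16.0.0/12 (172.16.0.0 - 172.31.255.255)
  192.168.0.0/16 (192.168.0.0 - 192.168.255.255)
Public (not in any RFC 1918 range)


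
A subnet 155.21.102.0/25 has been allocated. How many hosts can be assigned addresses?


Host bits = 32 - 25 = 7
Total addresses = 2^7 = 128
Usable = total - 2 (network and broadcast)
Usable hosts: 126


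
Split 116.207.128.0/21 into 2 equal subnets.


New prefix = 21 + 1 = 22
Each subnet has 1024 addresses
  116.207.128.0/22
  116.207.132.0/22
Subnets: 116.207.128.0/22, 116.207.132.0/22


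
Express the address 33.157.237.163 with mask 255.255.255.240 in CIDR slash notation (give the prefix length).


Binary: 11111111.11111111.11111111.11110000
Count leading 1s
Prefix: /28


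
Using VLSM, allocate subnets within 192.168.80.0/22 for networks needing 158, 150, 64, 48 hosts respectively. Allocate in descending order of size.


158 hosts -> /24 (254 usable): 192.168.80.0/24
150 hosts -> /24 (254 usable): 192.168.81.0/24
64 hosts -> /25 (126 usable): 192.168.82.0/25
48 hosts -> /26 (62 usable): 192.168.82.128/26
Allocation: 192.168.80.0/24 (158 hosts, 254 usable); 192.168.81.0/24 (150 hosts, 254 usable); 192.168.82.0/25 (64 hosts, 126 usable); 192.168.82.128/26 (48 hosts, 62 usable)


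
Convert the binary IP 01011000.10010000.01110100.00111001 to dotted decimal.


01011000 = 88
10010000 = 144
01110100 = 116
00111001 = 57
IP: 88.144.116.57


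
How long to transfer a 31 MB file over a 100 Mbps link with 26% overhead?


Effective throughput = 100 * (1 - 26/100) = 74 Mbps
File size in Mb = 31 * 8 = 248 Mb
Time = 248 / 74
Time = 3.3514 seconds


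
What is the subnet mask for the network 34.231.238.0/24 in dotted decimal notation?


/24 means 24 network bits, 8 host bits
Binary: 11111111111111111111111100000000
Mask: 255.255.255.0


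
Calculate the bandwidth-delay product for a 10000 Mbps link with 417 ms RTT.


BDP = bandwidth * RTT
= 10000 Mbps * 417 ms
= 10000 * 1e6 * 417 / 1000 bits
= 4170000000 bits
= 521250000 bytes
= 509033.2031 KB
BDP = 4170000000 bits (521250000 bytes)


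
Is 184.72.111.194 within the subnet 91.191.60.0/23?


Subnet network: 91.191.60.0
Test IP AND mask: 184.72.110.0
No, 184.72.111.194 is not in 91.191.60.0/23


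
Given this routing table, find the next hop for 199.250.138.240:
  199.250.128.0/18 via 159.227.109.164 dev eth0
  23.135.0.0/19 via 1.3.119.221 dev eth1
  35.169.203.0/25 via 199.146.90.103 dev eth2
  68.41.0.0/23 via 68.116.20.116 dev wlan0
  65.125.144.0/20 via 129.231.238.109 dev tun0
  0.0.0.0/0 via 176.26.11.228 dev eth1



Longest prefix match for 199.250.138.240:
  /18 199.250.128.0: MATCH
  /19 23.135.0.0: no
  /25 35.169.203.0: no
  /23 68.41.0.0: no
  /20 65.125.144.0: no
  /0 0.0.0.0: MATCH
Selected: next-hop 159.227.109.164 via eth0 (matched /18)


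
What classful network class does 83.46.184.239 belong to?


First octet: 83
Binary: 01010011
0xxxxxxx -> Class A (1-126)
Class A, default mask 255.0.0.0 (/8)


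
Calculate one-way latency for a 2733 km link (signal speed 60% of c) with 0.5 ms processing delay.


Speed = 0.6 * 3e5 km/s = 180000 km/s
Propagation delay = 2733 / 180000 = 0.0152 s = 15.1833 ms
Processing delay = 0.5 ms
Total one-way latency = 15.6833 ms


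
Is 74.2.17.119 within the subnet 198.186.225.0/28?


Subnet network: 198.186.225.0
Test IP AND mask: 74.2.17.112
No, 74.2.17.119 is not in 198.186.225.0/28


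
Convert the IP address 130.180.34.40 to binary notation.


130 = 10000010
180 = 10110100
34 = 00100010
40 = 00101000
Binary: 10000010.10110100.00100010.00101000


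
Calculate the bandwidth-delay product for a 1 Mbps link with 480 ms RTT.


BDP = bandwidth * RTT
= 1 Mbps * 480 ms
= 1 * 1e6 * 480 / 1000 bits
= 480000 bits
= 60000 bytes
= 58.5938 KB
BDP = 480000 bits (60000 bytes)


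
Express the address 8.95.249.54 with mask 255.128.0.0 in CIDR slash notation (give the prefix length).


Binary: 11111111.10000000.00000000.00000000
Count leading 1s
Prefix: /9


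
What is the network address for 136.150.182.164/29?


IP:   10001000.10010110.10110110.10100100
Mask: 11111111.11111111.11111111.11111000
AND operation:
Net:  10001000.10010110.10110110.10100000
Network: 136.150.182.160/29


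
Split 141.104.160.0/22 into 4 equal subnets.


New prefix = 22 + 2 = 24
Each subnet has 256 addresses
  141.104.160.0/24
  141.104.161.0/24
  141.104.162.0/24
  141.104.163.0/24
Subnets: 141.104.160.0/24, 141.104.161.0/24, 141.104.162.0/24, 141.104.163.0/24


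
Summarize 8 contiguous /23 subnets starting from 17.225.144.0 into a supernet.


Original prefix: /23
Number of subnets: 8 = 2^3
New prefix = 23 - 3 = 20
Supernet: 17.225.144.0/20


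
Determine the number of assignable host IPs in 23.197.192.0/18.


Host bits = 32 - 18 = 14
Total addresses = 2^14 = 16384
Usable = total - 2 (network and broadcast)
Usable hosts: 16382


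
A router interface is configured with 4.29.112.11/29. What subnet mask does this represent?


/29 means 29 network bits, 3 host bits
Binary: 11111111111111111111111111111000
Mask: 255.255.255.248


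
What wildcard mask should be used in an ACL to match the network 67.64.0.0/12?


Subnet mask: 255.240.0.0
Wildcard = 255.255.255.255 - subnet mask
255 - 255 = 0
255 - 240 = 15
255 - 0 = 255
255 - 0 = 255
Wildcard: 0.15.255.255


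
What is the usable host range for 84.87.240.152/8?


Network: 84.0.0.0
Broadcast: 84.255.255.255
First usable = network + 1
Last usable = broadcast - 1
Range: 84.0.0.1 to 84.255.255.254


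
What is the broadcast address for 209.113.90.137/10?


Network: 209.64.0.0/10
Host bits = 22
Set all host bits to 1:
Broadcast: 209.127.255.255


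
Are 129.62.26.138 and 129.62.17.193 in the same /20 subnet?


Mask: 255.255.240.0
129.62.26.138 AND mask = 129.62.16.0
129.62.17.193 AND mask = 129.62.16.0
Yes, same subnet (129.62.16.0)


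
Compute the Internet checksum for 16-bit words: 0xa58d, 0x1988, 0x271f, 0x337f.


Sum all words (with carry folding):
+ 0xa58d = 0xa58d
+ 0x1988 = 0xbf15
+ 0x271f = 0xe634
+ 0x337f = 0x19b4
One's complement: ~0x19b4
Checksum = 0xe64b


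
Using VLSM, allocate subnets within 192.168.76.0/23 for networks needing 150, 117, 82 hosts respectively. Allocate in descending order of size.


150 hosts -> /24 (254 usable): 192.168.76.0/24
117 hosts -> /25 (126 usable): 192.168.77.0/25
82 hosts -> /25 (126 usable): 192.168.77.128/25
Allocation: 192.168.76.0/24 (150 hosts, 254 usable); 192.168.77.0/25 (117 hosts, 126 usable); 192.168.77.128/25 (82 hosts, 126 usable)


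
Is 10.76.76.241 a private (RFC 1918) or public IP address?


RFC 1918 private ranges:
  10.0.0.0/8 (10.0.0.0 - 10.255.255.255)
  172.16.0.0/12 (172.16.0.0 - 172.31.255.255)
  192.168.0.0/16 (192.168.0.0 - 192.168.255.255)
Private (in 10.0.0.0/8)


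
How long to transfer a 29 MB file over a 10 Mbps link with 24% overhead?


Effective throughput = 10 * (1 - 24/100) = 7.6 Mbps
File size in Mb = 29 * 8 = 232 Mb
Time = 232 / 7.6
Time = 30.5263 seconds


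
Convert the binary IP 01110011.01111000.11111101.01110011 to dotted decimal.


01110011 = 115
01111000 = 120
11111101 = 253
01110011 = 115
IP: 115.120.253.115


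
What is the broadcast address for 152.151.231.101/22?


Network: 152.151.228.0/22
Host bits = 10
Set all host bits to 1:
Broadcast: 152.151.231.255


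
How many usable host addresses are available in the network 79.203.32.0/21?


Host bits = 32 - 21 = 11
Total addresses = 2^11 = 2048
Usable = total - 2 (network and broadcast)
Usable hosts: 2046


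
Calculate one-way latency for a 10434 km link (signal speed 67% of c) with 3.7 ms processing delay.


Speed = 0.67 * 3e5 km/s = 201000 km/s
Propagation delay = 10434 / 201000 = 0.0519 s = 51.9104 ms
Processing delay = 3.7 ms
Total one-way latency = 55.6104 ms


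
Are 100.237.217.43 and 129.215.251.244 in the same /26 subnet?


Mask: 255.255.255.192
100.237.217.43 AND mask = 100.237.217.0
129.215.251.244 AND mask = 129.215.251.192
No, different subnets (100.237.217.0 vs 129.215.251.192)


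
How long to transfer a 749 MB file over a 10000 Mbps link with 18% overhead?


Effective throughput = 10000 * (1 - 18/100) = 8200 Mbps
File size in Mb = 749 * 8 = 5992 Mb
Time = 5992 / 8200
Time = 0.7307 seconds


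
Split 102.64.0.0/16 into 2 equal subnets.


New prefix = 16 + 1 = 17
Each subnet has 32768 addresses
  102.64.0.0/17
  102.64.128.0/17
Subnets: 102.64.0.0/17, 102.64.128.0/17


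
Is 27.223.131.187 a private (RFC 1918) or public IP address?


RFC 1918 private ranges:
  10.0.0.0/8 (10.0.0.0 - 10.255.255.255)
  172.16.0.0/12 (172.16.0.0 - 172.31.255.255)
  192.168.0.0/16 (192.168.0.0 - 192.168.255.255)
Public (not in any RFC 1918 range)


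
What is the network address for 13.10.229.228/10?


IP:   00001101.00001010.11100101.11100100
Mask: 11111111.11000000.00000000.00000000
AND operation:
Net:  00001101.00000000.00000000.00000000
Network: 13.0.0.0/10


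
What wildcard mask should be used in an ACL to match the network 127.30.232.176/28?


Subnet mask: 255.255.255.240
Wildcard = 255.255.255.255 - subnet mask
255 - 255 = 0
255 - 255 = 0
255 - 255 = 0
255 - 240 = 15
Wildcard: 0.0.0.15


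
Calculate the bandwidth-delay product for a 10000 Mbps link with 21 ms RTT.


BDP = bandwidth * RTT
= 10000 Mbps * 21 ms
= 10000 * 1e6 * 21 / 1000 bits
= 210000000 bits
= 26250000 bytes
= 25634.7656 KB
BDP = 210000000 bits (26250000 bytes)


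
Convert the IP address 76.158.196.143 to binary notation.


76 = 01001100
158 = 10011110
196 = 11000100
143 = 10001111
Binary: 01001100.10011110.11000100.10001111


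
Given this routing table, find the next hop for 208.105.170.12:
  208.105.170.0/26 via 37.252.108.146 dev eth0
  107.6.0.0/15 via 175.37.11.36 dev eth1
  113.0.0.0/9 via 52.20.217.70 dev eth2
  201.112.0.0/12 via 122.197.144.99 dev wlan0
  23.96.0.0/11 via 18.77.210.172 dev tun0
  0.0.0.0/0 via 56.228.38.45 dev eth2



Longest prefix match for 208.105.170.12:
  /26 208.105.170.0: MATCH
  /15 107.6.0.0: no
  /9 113.0.0.0: no
  /12 201.112.0.0: no
  /11 23.96.0.0: no
  /0 0.0.0.0: MATCH
Selected: next-hop 37.252.108.146 via eth0 (matched /26)


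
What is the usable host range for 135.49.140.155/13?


Network: 135.48.0.0
Broadcast: 135.55.255.255
First usable = network + 1
Last usable = broadcast - 1
Range: 135.48.0.1 to 135.55.255.254


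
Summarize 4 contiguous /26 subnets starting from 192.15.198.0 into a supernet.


Original prefix: /26
Number of subnets: 4 = 2^2
New prefix = 26 - 2 = 24
Supernet: 192.15.198.0/24


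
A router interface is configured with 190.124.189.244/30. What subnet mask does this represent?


/30 means 30 network bits, 2 host bits
Binary: 11111111111111111111111111111100
Mask: 255.255.255.252


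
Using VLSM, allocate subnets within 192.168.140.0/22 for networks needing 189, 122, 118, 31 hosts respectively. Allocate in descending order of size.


189 hosts -> /24 (254 usable): 192.168.140.0/24
122 hosts -> /25 (126 usable): 192.168.141.0/25
118 hosts -> /25 (126 usable): 192.168.141.128/25
31 hosts -> /26 (62 usable): 192.168.142.0/26
Allocation: 192.168.140.0/24 (189 hosts, 254 usable); 192.168.141.0/25 (122 hosts, 126 usable); 192.168.141.128/25 (118 hosts, 126 usable); 192.168.142.0/26 (31 hosts, 62 usable)


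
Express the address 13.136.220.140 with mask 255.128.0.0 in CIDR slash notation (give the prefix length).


Binary: 11111111.10000000.00000000.00000000
Count leading 1s
Prefix: /9


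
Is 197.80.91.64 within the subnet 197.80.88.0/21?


Subnet network: 197.80.88.0
Test IP AND mask: 197.80.88.0
Yes, 197.80.91.64 is in 197.80.88.0/21


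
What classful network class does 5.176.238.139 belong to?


First octet: 5
Binary: 00000101
0xxxxxxx -> Class A (1-126)
Class A, default mask 255.0.0.0 (/8)


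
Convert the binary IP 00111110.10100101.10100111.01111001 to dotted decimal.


00111110 = 62
10100101 = 165
10100111 = 167
01111001 = 121
IP: 62.165.167.121


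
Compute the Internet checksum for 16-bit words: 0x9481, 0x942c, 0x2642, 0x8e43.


Sum all words (with carry folding):
+ 0x9481 = 0x9481
+ 0x942c = 0x28ae
+ 0x2642 = 0x4ef0
+ 0x8e43 = 0xdd33
One's complement: ~0xdd33
Checksum = 0x22cc


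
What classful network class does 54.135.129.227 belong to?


First octet: 54
Binary: 00110110
0xxxxxxx -> Class A (1-126)
Class A, default mask 255.0.0.0 (/8)


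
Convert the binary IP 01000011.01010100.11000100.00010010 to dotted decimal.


01000011 = 67
01010100 = 84
11000100 = 196
00010010 = 18
IP: 67.84.196.18


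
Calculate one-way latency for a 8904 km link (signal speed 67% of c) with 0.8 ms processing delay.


Speed = 0.67 * 3e5 km/s = 201000 km/s
Propagation delay = 8904 / 201000 = 0.0443 s = 44.2985 ms
Processing delay = 0.8 ms
Total one-way latency = 45.0985 ms


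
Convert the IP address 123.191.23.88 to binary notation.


123 = 01111011
191 = 10111111
23 = 00010111
88 = 01011000
Binary: 01111011.10111111.00010111.01011000
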